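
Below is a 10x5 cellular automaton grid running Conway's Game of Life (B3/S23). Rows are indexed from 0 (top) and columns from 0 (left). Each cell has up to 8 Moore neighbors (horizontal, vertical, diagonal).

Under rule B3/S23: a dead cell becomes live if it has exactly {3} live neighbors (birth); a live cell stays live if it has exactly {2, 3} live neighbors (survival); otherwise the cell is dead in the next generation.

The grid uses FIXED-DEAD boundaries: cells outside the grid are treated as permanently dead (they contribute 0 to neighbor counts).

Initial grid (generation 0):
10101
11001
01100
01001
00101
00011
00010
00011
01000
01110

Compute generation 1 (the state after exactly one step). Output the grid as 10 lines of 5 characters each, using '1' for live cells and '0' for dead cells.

Answer: 10010
10000
00110
01000
00101
00101
00100
00111
01001
01100

Derivation:
Simulating step by step:
Generation 0 (given above): 21 live cells
Generation 1: 18 live cells
(generation 1 grid is the final answer)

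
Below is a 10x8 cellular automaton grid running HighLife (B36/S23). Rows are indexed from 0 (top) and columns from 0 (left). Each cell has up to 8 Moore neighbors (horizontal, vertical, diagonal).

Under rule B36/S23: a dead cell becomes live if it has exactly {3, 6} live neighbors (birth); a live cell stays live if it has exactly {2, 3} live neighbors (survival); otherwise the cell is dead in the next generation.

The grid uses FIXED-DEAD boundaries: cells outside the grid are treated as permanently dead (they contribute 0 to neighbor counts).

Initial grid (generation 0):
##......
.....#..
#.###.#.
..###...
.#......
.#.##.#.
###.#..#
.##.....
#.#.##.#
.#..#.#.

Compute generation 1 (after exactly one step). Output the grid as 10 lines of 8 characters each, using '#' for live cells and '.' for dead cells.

Answer: ........
#.####..
.##.....
....##..
.#...#..
...###..
#...##..
....###.
#.#.###.
.#.##.#.

Derivation:
Simulating step by step:
Generation 0 (given above): 31 live cells
Generation 1: 29 live cells
(generation 1 grid is the final answer)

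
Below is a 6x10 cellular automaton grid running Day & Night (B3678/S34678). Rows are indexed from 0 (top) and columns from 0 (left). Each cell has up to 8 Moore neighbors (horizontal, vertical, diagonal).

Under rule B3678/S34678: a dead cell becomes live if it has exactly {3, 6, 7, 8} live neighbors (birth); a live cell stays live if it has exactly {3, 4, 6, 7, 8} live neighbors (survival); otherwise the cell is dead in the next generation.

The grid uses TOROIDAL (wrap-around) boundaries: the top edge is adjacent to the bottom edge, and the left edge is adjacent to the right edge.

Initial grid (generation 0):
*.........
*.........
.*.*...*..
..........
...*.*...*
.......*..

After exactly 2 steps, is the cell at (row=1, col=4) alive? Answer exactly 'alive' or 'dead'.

Answer: dead

Derivation:
Simulating step by step:
Generation 0 (given above): 9 live cells
Generation 1: 3 live cells
..........
.*........
..........
..*.*.....
..........
..........
Generation 2: 0 live cells
..........
..........
..........
..........
..........
..........

Cell (1,4) at generation 2: 0 -> dead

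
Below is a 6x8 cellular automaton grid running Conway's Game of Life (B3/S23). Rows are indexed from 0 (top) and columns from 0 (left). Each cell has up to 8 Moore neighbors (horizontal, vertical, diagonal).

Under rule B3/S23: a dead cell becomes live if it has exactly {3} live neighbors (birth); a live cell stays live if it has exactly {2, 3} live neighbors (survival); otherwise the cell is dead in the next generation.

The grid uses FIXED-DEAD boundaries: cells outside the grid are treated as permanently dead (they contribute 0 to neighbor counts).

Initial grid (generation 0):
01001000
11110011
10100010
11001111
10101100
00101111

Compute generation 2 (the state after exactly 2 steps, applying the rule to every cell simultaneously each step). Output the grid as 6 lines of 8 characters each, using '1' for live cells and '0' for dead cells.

Answer: 11101010
11110110
01001001
00000000
10100100
01000000

Derivation:
Simulating step by step:
Generation 0 (given above): 26 live cells
Generation 1: 18 live cells
11010000
10010111
00001000
10101001
10100000
01001010
Generation 2: 18 live cells
(generation 2 grid is the final answer)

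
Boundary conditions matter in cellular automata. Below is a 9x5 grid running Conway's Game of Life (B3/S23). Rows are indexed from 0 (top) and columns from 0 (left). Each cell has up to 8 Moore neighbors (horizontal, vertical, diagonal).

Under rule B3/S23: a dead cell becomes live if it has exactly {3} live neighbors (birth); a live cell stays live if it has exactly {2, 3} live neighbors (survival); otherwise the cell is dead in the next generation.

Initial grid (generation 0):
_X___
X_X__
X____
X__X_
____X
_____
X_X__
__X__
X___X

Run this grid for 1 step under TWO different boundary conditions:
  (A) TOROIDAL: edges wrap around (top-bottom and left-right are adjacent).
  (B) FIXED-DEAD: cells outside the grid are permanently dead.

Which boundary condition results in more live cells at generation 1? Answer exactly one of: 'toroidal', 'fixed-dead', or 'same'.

Under TOROIDAL boundary, generation 1:
_X__X
X____
X____
X____
____X
_____
_X___
X__XX
XX___
Population = 12

Under FIXED-DEAD boundary, generation 1:
_X___
X____
X____
_____
_____
_____
_X___
___X_
_____
Population = 5

Comparison: toroidal=12, fixed-dead=5 -> toroidal

Answer: toroidal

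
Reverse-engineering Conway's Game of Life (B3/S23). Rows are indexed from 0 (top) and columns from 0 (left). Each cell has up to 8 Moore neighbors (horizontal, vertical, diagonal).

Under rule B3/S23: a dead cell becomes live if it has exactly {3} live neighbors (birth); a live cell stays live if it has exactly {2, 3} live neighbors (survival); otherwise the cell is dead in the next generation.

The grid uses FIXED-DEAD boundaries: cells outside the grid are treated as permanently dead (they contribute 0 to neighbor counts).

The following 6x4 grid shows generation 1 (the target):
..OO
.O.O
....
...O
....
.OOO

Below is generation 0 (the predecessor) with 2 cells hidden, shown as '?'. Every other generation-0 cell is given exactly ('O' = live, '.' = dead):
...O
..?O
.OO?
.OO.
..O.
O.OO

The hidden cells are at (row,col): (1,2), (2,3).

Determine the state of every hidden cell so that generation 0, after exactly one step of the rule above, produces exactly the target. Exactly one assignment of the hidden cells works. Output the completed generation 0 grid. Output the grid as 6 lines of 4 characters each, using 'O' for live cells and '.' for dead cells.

Hidden generation-0 cells (in order): (1,2), (2,3).
A hidden cell only influences target cells in its own 3x3 neighborhood. Try each of the 2^2 = 4 assignments, step the completed generation 0 forward once under B3/S23, and compare with the target:
  (1,2)=. (2,3)=. -> step gives (0,2)='.' but target has 'O' -> reject
  (1,2)=. (2,3)=O -> step gives (0,2)='.' but target has 'O' -> reject
  (1,2)=O (2,3)=. -> step reproduces the target at every cell -> ACCEPT
  (1,2)=O (2,3)=O -> step gives (1,3)='.' but target has 'O' -> reject
Unique solution: (1,2)=live, (2,3)=dead.
Check: live-neighbor counts of every cell in the completed generation 0:
0132
1343
2454
2443
2544
0322
Applying B3/S23 to generation 0 with these counts gives:
..OO
.O.O
....
...O
....
.OOO
which matches the target exactly.

Answer: ...O
..OO
.OO.
.OO.
..O.
O.OO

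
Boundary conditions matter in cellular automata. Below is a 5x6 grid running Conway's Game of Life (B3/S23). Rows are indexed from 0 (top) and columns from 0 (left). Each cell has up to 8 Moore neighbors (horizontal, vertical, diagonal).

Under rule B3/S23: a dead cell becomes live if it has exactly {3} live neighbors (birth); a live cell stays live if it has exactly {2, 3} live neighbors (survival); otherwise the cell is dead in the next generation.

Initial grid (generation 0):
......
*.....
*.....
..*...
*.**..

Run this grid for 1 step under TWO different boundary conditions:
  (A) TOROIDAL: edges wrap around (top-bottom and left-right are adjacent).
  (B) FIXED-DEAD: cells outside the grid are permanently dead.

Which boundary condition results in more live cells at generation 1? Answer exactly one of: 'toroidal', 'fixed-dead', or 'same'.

Under TOROIDAL boundary, generation 1:
.*....
......
.*....
..**..
.***..
Population = 7

Under FIXED-DEAD boundary, generation 1:
......
......
.*....
..**..
.***..
Population = 6

Comparison: toroidal=7, fixed-dead=6 -> toroidal

Answer: toroidal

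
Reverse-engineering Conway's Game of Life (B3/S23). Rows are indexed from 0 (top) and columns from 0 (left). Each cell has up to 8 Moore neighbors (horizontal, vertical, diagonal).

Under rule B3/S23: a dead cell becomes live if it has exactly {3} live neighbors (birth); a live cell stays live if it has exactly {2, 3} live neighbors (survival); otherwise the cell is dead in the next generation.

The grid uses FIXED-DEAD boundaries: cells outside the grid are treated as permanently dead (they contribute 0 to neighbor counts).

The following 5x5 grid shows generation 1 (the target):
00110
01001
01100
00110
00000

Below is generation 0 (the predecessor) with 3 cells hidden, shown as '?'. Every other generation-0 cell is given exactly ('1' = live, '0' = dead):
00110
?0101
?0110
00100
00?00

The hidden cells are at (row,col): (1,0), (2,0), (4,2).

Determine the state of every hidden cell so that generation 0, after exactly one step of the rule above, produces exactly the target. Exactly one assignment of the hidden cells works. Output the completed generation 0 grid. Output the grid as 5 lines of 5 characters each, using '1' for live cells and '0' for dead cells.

Answer: 00110
00101
00110
00100
00000

Derivation:
Hidden generation-0 cells (in order): (1,0), (2,0), (4,2).
A hidden cell only influences target cells in its own 3x3 neighborhood. Try each of the 2^3 = 8 assignments, step the completed generation 0 forward once under B3/S23, and compare with the target:
  (1,0)=0 (2,0)=0 (4,2)=0 -> step reproduces the target at every cell -> ACCEPT
  (1,0)=0 (2,0)=0 (4,2)=1 -> step gives (3,1)='1' but target has '0' -> reject
  (1,0)=0 (2,0)=1 (4,2)=0 -> step gives (1,1)='0' but target has '1' -> reject
  (1,0)=0 (2,0)=1 (4,2)=1 -> step gives (1,1)='0' but target has '1' -> reject
  (1,0)=1 (2,0)=0 (4,2)=0 -> step gives (0,1)='1' but target has '0' -> reject
  (1,0)=1 (2,0)=0 (4,2)=1 -> step gives (0,1)='1' but target has '0' -> reject
  (1,0)=1 (2,0)=1 (4,2)=0 -> step gives (0,1)='1' but target has '0' -> reject
  (1,0)=1 (2,0)=1 (4,2)=1 -> step gives (0,1)='1' but target has '0' -> reject
Unique solution: (1,0)=dead, (2,0)=dead, (4,2)=dead.
Check: live-neighbor counts of every cell in the completed generation 0:
02232
03462
03342
02231
01110
Applying B3/S23 to generation 0 with these counts gives:
00110
01001
01100
00110
00000
which matches the target exactly.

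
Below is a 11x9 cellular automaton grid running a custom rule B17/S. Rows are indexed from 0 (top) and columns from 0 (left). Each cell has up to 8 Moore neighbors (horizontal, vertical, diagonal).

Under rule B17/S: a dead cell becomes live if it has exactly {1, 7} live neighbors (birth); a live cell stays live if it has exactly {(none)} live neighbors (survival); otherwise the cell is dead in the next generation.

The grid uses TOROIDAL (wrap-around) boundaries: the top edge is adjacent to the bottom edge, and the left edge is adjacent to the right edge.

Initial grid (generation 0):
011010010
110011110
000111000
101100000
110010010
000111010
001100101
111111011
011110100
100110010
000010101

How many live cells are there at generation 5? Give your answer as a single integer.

Simulating step by step:
Generation 0 (given above): 48 live cells
Generation 1: 2 live cells
000000000
000000000
000000000
000000010
000000000
000000000
000010000
000000000
000000000
000000000
000000000
Generation 2: 16 live cells
000000000
000000000
000000111
000000101
000000111
000111000
000101000
000111000
000000000
000000000
000000000
Generation 3: 6 live cells
000000000
100001000
000000000
000000000
001000000
100000000
000000000
000000000
001000100
000000000
000000000
Generation 4: 44 live cells
110011101
010010101
110011101
011100000
100100001
001100001
110000001
011101110
010101010
011101110
000000000
Generation 5: 0 live cells
000000000
000000000
000000000
000000000
000000000
000000000
000000000
000000000
000000000
000000000
000000000
Population at generation 5: 0

Answer: 0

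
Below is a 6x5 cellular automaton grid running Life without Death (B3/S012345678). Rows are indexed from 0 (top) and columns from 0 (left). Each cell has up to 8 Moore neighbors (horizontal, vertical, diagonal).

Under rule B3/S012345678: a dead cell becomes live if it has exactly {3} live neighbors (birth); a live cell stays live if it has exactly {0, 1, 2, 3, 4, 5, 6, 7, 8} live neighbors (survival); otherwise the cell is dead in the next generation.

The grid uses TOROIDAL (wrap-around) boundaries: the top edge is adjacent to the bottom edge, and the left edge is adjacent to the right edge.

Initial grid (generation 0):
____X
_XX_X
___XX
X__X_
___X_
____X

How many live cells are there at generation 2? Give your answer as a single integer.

Simulating step by step:
Generation 0 (given above): 10 live cells
Generation 1: 13 live cells
____X
_XX_X
_X_XX
X_XX_
___X_
___XX
Generation 2: 15 live cells
__X_X
_XX_X
_X_XX
XXXX_
___X_
___XX
Population at generation 2: 15

Answer: 15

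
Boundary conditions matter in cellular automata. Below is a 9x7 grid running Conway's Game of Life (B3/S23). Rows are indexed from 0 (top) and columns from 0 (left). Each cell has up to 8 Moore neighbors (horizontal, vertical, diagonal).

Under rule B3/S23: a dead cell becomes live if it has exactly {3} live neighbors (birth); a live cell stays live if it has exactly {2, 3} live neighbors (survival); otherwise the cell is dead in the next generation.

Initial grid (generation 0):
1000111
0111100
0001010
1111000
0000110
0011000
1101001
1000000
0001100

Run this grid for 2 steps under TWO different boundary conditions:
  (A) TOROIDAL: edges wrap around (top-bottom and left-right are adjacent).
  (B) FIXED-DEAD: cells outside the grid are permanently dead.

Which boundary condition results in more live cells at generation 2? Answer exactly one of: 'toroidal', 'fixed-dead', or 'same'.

Answer: fixed-dead

Derivation:
Under TOROIDAL boundary, generation 2:
0001001
0010000
0001000
1111111
0000000
0001010
0000000
0000000
0000100
Population = 14

Under FIXED-DEAD boundary, generation 2:
0111010
1011010
1001000
0111100
0000010
1101000
0000000
1001100
0111000
Population = 24

Comparison: toroidal=14, fixed-dead=24 -> fixed-dead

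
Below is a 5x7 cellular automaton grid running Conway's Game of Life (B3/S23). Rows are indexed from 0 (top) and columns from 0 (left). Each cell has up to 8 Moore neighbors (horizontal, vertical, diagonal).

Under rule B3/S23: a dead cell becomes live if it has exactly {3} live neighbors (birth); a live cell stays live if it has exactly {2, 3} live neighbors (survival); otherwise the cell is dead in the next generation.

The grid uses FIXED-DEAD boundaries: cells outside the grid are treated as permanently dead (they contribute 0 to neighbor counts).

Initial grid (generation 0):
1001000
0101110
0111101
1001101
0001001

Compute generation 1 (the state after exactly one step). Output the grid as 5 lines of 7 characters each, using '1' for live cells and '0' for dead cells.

Simulating step by step:
Generation 0 (given above): 17 live cells
Generation 1: 13 live cells
(generation 1 grid is the final answer)

Answer: 0011000
1100010
1100001
0100001
0001110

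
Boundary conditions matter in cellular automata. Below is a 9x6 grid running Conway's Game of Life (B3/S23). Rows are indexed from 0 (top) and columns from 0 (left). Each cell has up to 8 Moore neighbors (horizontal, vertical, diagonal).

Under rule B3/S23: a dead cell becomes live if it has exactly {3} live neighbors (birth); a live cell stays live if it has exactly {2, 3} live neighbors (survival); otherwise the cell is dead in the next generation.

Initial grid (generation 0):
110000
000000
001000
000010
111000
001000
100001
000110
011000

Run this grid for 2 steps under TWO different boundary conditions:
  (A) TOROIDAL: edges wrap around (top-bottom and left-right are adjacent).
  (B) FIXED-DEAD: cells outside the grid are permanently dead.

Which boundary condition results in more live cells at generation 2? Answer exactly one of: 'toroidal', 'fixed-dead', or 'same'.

Under TOROIDAL boundary, generation 2:
000100
111000
001000
010100
010010
110001
000000
000000
000000
Population = 12

Under FIXED-DEAD boundary, generation 2:
000000
000000
001000
010100
000000
000010
000010
010000
010010
Population = 8

Comparison: toroidal=12, fixed-dead=8 -> toroidal

Answer: toroidal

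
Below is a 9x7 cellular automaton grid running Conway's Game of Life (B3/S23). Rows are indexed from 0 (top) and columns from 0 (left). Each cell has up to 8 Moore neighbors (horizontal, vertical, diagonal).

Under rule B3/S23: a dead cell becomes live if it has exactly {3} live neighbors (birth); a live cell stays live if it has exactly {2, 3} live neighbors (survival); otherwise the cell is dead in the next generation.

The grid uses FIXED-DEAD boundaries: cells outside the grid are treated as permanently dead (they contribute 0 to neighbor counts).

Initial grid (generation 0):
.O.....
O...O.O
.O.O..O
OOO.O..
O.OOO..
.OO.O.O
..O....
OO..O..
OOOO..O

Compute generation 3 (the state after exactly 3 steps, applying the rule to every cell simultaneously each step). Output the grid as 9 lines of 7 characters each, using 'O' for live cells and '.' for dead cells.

Simulating step by step:
Generation 0 (given above): 28 live cells
Generation 1: 20 live cells
.......
OOO..O.
...OO..
O...OO.
O...O..
....OO.
O.O..O.
O......
O.OO...
Generation 2: 21 live cells
.O.....
.OOOO..
O.OO...
.....O.
...O...
.O.OOO.
.O..OO.
O.OO...
.O.....
Generation 3: 21 live cells
(generation 3 grid is the final answer)

Answer: .O.O...
O...O..
.......
..OOO..
..OO.O.
...O.O.
OO...O.
O.OOO..
.OO....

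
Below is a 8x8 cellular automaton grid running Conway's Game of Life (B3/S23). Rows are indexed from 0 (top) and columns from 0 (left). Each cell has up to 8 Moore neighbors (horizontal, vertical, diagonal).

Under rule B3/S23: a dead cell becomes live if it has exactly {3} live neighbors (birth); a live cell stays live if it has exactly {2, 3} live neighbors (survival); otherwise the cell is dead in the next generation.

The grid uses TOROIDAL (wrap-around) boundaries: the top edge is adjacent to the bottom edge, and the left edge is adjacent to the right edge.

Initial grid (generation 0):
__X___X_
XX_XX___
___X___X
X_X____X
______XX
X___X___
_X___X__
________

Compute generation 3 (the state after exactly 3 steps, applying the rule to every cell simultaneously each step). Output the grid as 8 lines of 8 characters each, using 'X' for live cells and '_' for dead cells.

Answer: XX_X____
_X______
_XXX__XX
___XXX_X
_X___X__
X_______
X____X__
__XX____

Derivation:
Simulating step by step:
Generation 0 (given above): 17 live cells
Generation 1: 18 live cells
_XXX____
XX_XX__X
___XX__X
X_______
_X____X_
X____XXX
________
________
Generation 2: 22 live cells
_X_XX___
_X_____X
_XXXX__X
X______X
_X___XX_
X____XXX
______XX
__X_____
Generation 3: 20 live cells
(generation 3 grid is the final answer)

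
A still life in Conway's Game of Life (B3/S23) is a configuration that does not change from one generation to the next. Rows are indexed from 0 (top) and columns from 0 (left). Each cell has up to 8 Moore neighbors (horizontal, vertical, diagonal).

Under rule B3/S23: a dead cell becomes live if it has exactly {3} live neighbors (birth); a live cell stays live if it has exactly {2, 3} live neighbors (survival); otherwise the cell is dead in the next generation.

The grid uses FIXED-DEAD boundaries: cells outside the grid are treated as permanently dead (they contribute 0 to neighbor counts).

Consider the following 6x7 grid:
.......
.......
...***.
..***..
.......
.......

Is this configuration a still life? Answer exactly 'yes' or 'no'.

Answer: no

Derivation:
Compute generation 1 and compare to generation 0 (given above):
Generation 1:
.......
....*..
..*..*.
..*..*.
...*...
.......
Cell (1,4) differs: gen0=0 vs gen1=1 -> NOT a still life.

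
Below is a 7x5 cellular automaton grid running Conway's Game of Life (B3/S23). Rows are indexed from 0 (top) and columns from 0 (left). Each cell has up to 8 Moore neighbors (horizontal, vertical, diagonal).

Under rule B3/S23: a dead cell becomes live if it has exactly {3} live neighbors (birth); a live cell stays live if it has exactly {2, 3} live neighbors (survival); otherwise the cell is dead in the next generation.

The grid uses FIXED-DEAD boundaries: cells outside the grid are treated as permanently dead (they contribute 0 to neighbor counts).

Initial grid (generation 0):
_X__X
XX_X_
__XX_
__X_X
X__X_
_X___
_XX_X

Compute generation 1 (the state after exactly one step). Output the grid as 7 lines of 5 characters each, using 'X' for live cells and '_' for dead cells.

Simulating step by step:
Generation 0 (given above): 15 live cells
Generation 1: 19 live cells
(generation 1 grid is the final answer)

Answer: XXX__
XX_XX
____X
_XX_X
_XXX_
XX_X_
_XX__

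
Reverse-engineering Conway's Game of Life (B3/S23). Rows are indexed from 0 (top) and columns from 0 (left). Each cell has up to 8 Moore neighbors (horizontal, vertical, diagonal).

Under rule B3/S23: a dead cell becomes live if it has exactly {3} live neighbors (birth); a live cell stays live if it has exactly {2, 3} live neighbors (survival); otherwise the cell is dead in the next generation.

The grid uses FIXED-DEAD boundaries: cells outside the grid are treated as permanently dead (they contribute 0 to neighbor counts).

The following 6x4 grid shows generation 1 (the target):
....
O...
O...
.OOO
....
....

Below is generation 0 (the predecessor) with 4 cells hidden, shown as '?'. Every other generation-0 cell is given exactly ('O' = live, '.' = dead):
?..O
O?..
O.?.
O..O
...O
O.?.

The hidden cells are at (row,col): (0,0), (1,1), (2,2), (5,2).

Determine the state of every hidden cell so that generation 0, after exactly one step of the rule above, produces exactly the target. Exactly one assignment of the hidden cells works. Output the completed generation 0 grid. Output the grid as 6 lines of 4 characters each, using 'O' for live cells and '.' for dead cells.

Hidden generation-0 cells (in order): (0,0), (1,1), (2,2), (5,2).
A hidden cell only influences target cells in its own 3x3 neighborhood. Try each of the 2^4 = 16 assignments, step the completed generation 0 forward once under B3/S23, and compare with the target:
  (0,0)=. (1,1)=. (2,2)=. (5,2)=. -> step gives (1,0)='.' but target has 'O' -> reject
  (0,0)=. (1,1)=. (2,2)=. (5,2)=O -> step gives (1,0)='.' but target has 'O' -> reject
  (0,0)=. (1,1)=. (2,2)=O (5,2)=. -> step gives (1,0)='.' but target has 'O' -> reject
  (0,0)=. (1,1)=. (2,2)=O (5,2)=O -> step gives (1,0)='.' but target has 'O' -> reject
  (0,0)=. (1,1)=O (2,2)=. (5,2)=. -> step gives (1,1)='O' but target has '.' -> reject
  (0,0)=. (1,1)=O (2,2)=. (5,2)=O -> step gives (1,1)='O' but target has '.' -> reject
  (0,0)=. (1,1)=O (2,2)=O (5,2)=. -> step gives (1,1)='O' but target has '.' -> reject
  (0,0)=. (1,1)=O (2,2)=O (5,2)=O -> step gives (1,1)='O' but target has '.' -> reject
  (0,0)=O (1,1)=. (2,2)=. (5,2)=. -> step gives (1,1)='O' but target has '.' -> reject
  (0,0)=O (1,1)=. (2,2)=. (5,2)=O -> step gives (1,1)='O' but target has '.' -> reject
  (0,0)=O (1,1)=. (2,2)=O (5,2)=. -> step reproduces the target at every cell -> ACCEPT
  (0,0)=O (1,1)=. (2,2)=O (5,2)=O -> step gives (4,1)='O' but target has '.' -> reject
  (0,0)=O (1,1)=O (2,2)=. (5,2)=. -> step gives (0,0)='O' but target has '.' -> reject
  (0,0)=O (1,1)=O (2,2)=. (5,2)=O -> step gives (0,0)='O' but target has '.' -> reject
  (0,0)=O (1,1)=O (2,2)=O (5,2)=. -> step gives (0,0)='O' but target has '.' -> reject
  (0,0)=O (1,1)=O (2,2)=O (5,2)=O -> step gives (0,0)='O' but target has '.' -> reject
Unique solution: (0,0)=live, (1,1)=dead, (2,2)=live, (5,2)=dead.
Check: live-neighbor counts of every cell in the completed generation 0:
1210
2422
2412
1332
2221
0111
Applying B3/S23 to generation 0 with these counts gives:
....
O...
O...
.OOO
....
....
which matches the target exactly.

Answer: O..O
O...
O.O.
O..O
...O
O...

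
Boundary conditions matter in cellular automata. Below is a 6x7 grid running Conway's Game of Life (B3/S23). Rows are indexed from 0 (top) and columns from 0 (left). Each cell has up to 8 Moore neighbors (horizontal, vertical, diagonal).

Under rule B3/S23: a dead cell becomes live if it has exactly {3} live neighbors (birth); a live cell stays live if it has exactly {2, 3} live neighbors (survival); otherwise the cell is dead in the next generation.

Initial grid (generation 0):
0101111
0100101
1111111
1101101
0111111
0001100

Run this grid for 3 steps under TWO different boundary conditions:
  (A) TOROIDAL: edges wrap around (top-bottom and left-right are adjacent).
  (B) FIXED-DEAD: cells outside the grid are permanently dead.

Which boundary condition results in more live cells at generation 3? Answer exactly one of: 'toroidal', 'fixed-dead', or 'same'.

Answer: fixed-dead

Derivation:
Under TOROIDAL boundary, generation 3:
0000000
0000000
0000000
0000000
0000000
0000000
Population = 0

Under FIXED-DEAD boundary, generation 3:
0000100
0000100
0000000
0000000
0000000
0000000
Population = 2

Comparison: toroidal=0, fixed-dead=2 -> fixed-dead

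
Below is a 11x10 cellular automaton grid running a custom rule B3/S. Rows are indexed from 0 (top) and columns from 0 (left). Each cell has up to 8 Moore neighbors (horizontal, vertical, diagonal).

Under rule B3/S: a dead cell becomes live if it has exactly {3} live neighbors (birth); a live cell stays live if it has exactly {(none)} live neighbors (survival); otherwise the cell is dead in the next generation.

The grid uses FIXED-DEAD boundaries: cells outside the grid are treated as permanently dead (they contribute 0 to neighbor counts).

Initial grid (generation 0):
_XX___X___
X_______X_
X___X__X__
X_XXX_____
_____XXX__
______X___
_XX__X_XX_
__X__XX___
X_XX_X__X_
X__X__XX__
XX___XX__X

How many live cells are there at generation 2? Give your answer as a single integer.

Simulating step by step:
Generation 0 (given above): 38 live cells
Generation 1: 9 live cells
__________
_______X__
__________
_X_____X__
___XX_____
________X_
__________
________X_
__________
________X_
_______X__
Generation 2: 0 live cells
__________
__________
__________
__________
__________
__________
__________
__________
__________
__________
__________
Population at generation 2: 0

Answer: 0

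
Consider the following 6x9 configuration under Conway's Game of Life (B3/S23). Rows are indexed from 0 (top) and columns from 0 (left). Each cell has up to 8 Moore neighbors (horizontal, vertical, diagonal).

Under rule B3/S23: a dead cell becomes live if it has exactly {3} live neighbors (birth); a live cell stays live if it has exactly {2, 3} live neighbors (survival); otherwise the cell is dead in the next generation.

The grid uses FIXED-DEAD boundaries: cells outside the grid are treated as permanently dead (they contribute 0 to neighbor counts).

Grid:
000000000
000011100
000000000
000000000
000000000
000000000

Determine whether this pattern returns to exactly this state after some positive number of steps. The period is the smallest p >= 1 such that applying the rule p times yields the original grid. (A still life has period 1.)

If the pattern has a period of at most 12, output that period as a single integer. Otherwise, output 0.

Answer: 2

Derivation:
Simulating and comparing each generation to the original:
Gen 0 (original, given above): 3 live cells
Gen 1: 3 live cells, differs from original
Gen 2: 3 live cells, MATCHES original -> period = 2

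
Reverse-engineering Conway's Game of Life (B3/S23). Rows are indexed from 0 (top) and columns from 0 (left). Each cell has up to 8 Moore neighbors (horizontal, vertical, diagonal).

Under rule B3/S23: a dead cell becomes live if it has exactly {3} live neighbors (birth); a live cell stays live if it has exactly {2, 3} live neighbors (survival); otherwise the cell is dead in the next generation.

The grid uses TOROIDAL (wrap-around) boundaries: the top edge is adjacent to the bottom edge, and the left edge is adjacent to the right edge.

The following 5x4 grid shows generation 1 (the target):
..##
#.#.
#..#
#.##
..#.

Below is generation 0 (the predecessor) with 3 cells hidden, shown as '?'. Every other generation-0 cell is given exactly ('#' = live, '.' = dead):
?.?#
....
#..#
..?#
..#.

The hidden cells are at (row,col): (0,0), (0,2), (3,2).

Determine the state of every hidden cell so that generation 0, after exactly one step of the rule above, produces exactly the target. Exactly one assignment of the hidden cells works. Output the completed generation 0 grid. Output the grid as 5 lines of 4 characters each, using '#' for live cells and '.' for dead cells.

Answer: ..##
....
#..#
...#
..#.

Derivation:
Hidden generation-0 cells (in order): (0,0), (0,2), (3,2).
A hidden cell only influences target cells in its own 3x3 neighborhood. Try each of the 2^3 = 8 assignments, step the completed generation 0 forward once under B3/S23, and compare with the target:
  (0,0)=. (0,2)=. (3,2)=. -> step gives (0,2)='.' but target has '#' -> reject
  (0,0)=. (0,2)=. (3,2)=# -> step gives (0,2)='.' but target has '#' -> reject
  (0,0)=. (0,2)=# (3,2)=. -> step reproduces the target at every cell -> ACCEPT
  (0,0)=. (0,2)=# (3,2)=# -> step gives (2,2)='#' but target has '.' -> reject
  (0,0)=# (0,2)=. (3,2)=. -> step gives (0,2)='.' but target has '#' -> reject
  (0,0)=# (0,2)=. (3,2)=# -> step gives (0,2)='.' but target has '#' -> reject
  (0,0)=# (0,2)=# (3,2)=. -> step gives (0,1)='#' but target has '.' -> reject
  (0,0)=# (0,2)=# (3,2)=# -> step gives (0,1)='#' but target has '.' -> reject
Unique solution: (0,0)=dead, (0,2)=live, (3,2)=dead.
Check: live-neighbor counts of every cell in the completed generation 0:
1222
3234
2122
3233
2234
Applying B3/S23 to generation 0 with these counts gives:
..##
#.#.
#..#
#.##
..#.
which matches the target exactly.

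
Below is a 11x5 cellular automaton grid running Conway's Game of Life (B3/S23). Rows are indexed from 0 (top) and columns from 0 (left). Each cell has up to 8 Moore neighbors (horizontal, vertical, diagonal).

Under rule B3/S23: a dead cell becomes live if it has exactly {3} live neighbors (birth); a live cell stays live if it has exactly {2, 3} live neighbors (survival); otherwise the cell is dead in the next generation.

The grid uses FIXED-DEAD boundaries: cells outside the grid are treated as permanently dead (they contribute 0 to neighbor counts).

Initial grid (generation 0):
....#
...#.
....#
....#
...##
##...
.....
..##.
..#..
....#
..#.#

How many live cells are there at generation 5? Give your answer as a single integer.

Answer: 12

Derivation:
Simulating step by step:
Generation 0 (given above): 14 live cells
Generation 1: 13 live cells
.....
...##
...##
....#
...##
.....
.##..
..##.
..#..
.....
...#.
Generation 2: 12 live cells
.....
...##
.....
.....
...##
..##.
.###.
...#.
..##.
.....
.....
Generation 3: 10 live cells
.....
.....
.....
.....
..###
.#...
.#..#
.#..#
..##.
.....
.....
Generation 4: 12 live cells
.....
.....
.....
...#.
..##.
.#..#
###..
.#..#
..##.
.....
.....
Generation 5: 12 live cells
.....
.....
.....
..##.
..###
#....
#.##.
#....
..##.
.....
.....
Population at generation 5: 12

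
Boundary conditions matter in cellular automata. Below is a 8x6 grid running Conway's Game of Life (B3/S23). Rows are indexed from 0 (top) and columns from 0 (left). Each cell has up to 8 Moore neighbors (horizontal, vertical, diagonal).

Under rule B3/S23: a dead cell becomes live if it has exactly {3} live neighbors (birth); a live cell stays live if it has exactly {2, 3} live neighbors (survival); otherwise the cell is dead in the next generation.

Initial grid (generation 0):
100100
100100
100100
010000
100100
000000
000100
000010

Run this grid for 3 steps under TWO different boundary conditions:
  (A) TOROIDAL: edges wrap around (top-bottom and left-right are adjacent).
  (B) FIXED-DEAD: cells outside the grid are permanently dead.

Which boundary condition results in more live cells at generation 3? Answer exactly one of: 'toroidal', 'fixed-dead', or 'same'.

Under TOROIDAL boundary, generation 3:
000000
000000
000000
010000
010000
000000
000000
000000
Population = 2

Under FIXED-DEAD boundary, generation 3:
011100
010100
010000
010000
010000
000000
000000
000000
Population = 8

Comparison: toroidal=2, fixed-dead=8 -> fixed-dead

Answer: fixed-dead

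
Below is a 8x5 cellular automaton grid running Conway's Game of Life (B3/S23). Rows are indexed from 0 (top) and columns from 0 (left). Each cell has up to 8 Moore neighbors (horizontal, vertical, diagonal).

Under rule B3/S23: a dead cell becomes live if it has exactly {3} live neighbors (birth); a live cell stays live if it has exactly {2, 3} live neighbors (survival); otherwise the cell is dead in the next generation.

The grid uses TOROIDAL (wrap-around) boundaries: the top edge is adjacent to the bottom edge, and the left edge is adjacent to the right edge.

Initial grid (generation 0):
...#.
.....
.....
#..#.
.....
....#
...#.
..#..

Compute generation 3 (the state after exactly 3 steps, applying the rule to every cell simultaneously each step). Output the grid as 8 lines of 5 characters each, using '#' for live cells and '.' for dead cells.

Simulating step by step:
Generation 0 (given above): 6 live cells
Generation 1: 4 live cells
.....
.....
.....
.....
....#
.....
...#.
..##.
Generation 2: 4 live cells
.....
.....
.....
.....
.....
.....
..##.
..##.
Generation 3: 4 live cells
(generation 3 grid is the final answer)

Answer: .....
.....
.....
.....
.....
.....
..##.
..##.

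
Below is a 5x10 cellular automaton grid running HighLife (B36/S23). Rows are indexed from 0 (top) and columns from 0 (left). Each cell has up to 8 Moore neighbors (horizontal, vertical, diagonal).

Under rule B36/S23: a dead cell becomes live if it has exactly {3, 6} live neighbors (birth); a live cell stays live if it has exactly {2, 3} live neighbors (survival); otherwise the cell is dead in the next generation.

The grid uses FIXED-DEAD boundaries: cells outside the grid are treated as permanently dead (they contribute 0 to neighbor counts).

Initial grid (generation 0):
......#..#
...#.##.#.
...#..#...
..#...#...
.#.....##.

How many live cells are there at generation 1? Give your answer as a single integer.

Answer: 13

Derivation:
Simulating step by step:
Generation 0 (given above): 13 live cells
Generation 1: 13 live cells
.....###..
....###...
..###.#...
..#...#...
.......#..
Population at generation 1: 13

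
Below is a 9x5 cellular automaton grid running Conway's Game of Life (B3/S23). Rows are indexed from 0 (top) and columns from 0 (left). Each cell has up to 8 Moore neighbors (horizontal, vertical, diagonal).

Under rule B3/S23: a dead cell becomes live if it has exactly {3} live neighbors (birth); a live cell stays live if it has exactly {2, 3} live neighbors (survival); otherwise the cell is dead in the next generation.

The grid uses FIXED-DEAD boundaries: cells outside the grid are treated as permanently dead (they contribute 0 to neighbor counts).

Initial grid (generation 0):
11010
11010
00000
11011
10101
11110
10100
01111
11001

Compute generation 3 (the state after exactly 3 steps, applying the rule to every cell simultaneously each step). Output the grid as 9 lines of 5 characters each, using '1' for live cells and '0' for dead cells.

Simulating step by step:
Generation 0 (given above): 26 live cells
Generation 1: 19 live cells
11000
11000
00011
11111
00001
10000
10001
00001
11001
Generation 2: 15 live cells
11000
11100
00001
01100
10101
00000
00000
11011
00000
Generation 3: 10 live cells
(generation 3 grid is the final answer)

Answer: 10100
10100
10010
01100
00110
00000
00000
00000
00000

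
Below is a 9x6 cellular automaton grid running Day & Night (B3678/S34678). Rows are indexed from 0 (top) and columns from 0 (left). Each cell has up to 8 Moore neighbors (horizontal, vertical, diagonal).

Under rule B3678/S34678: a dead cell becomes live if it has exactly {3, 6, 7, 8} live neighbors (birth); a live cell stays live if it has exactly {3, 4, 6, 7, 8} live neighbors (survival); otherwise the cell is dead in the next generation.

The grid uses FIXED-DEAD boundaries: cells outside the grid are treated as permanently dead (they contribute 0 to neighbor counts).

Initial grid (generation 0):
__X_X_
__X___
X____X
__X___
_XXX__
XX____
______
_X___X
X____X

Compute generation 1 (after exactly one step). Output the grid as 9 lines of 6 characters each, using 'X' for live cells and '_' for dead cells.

Simulating step by step:
Generation 0 (given above): 15 live cells
Generation 1: 12 live cells
(generation 1 grid is the final answer)

Answer: ___X__
_X_X__
_X____
__XX__
XXX___
_X____
XX____
______
______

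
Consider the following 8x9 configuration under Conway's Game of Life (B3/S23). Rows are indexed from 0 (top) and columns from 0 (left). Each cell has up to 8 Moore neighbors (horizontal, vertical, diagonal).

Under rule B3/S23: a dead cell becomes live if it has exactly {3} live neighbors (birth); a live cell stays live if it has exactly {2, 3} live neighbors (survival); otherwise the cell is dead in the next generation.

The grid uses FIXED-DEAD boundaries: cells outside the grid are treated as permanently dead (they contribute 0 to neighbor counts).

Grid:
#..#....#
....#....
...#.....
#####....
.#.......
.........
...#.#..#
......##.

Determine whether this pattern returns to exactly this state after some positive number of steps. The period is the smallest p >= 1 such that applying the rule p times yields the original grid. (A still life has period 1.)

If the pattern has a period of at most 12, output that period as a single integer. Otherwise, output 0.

Answer: 0

Derivation:
Simulating and comparing each generation to the original:
Gen 0 (original, given above): 16 live cells
Gen 1: 14 live cells, differs from original
Gen 2: 12 live cells, differs from original
Gen 3: 9 live cells, differs from original
Gen 4: 9 live cells, differs from original
Gen 5: 7 live cells, differs from original
Gen 6: 6 live cells, differs from original
Gen 7: 4 live cells, differs from original
Gen 8: 4 live cells, differs from original
Gen 9: 4 live cells, differs from original
Gen 10: 4 live cells, differs from original
Gen 11: 4 live cells, differs from original
Gen 12: 4 live cells, differs from original
No period found within 12 steps.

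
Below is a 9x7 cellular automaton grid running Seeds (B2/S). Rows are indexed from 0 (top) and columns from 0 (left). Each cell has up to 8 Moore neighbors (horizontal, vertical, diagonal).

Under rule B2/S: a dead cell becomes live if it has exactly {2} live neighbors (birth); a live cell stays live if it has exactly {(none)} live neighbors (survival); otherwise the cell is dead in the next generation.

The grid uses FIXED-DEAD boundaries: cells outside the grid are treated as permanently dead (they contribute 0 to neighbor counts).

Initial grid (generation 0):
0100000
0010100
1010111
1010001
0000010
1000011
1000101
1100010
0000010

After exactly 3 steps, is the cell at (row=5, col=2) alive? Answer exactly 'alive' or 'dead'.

Answer: dead

Derivation:
Simulating step by step:
Generation 0 (given above): 22 live cells
Generation 1: 11 live cells
0011000
1000001
0000000
0000000
1000100
0100000
0000000
0000000
1100101
Generation 2: 10 live cells
0100000
0111000
0000000
0000000
0100000
1000000
0000000
1100010
0000010
Generation 3: 13 live cells
1001000
1000000
0101000
0000000
1000000
0100000
0000000
0000101
1100101

Cell (5,2) at generation 3: 0 -> dead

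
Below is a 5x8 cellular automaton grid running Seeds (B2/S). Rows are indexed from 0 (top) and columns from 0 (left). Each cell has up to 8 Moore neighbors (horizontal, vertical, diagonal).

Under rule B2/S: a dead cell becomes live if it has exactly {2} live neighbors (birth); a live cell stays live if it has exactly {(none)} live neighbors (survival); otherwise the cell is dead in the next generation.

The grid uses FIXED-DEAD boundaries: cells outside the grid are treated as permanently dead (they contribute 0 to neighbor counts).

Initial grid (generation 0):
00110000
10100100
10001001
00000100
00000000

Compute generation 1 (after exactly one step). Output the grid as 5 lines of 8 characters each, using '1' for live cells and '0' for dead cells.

Answer: 00001000
00000010
00010000
00001010
00000000

Derivation:
Simulating step by step:
Generation 0 (given above): 9 live cells
Generation 1: 5 live cells
(generation 1 grid is the final answer)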